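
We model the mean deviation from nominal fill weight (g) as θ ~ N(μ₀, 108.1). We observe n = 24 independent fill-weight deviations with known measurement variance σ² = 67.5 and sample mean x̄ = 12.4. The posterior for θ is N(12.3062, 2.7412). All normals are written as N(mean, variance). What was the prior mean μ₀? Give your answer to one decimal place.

The posterior mean is a precision-weighted average: μ_n = (τ₀μ₀ + τ_data·x̄)/(τ₀+τ_data), with τ₀=1/σ₀² and τ_data=n/σ².
Here τ₀ = 1/108.1 = 0.009251 and τ_data = 24/67.5 = 0.355556, so τ_n = 0.364807.
Rearranging for μ₀: μ₀ = (μ_n·τ_n − τ_data·x̄)/τ₀ = (12.3062·0.364807 − 0.355556·12.4) / 0.009251 = 0.080494/0.009251 ≈ 8.7.

μ₀ = 8.7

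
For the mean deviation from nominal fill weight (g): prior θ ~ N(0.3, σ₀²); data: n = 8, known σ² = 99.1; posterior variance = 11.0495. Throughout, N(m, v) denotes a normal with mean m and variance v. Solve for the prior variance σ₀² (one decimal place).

σ₀² = 102.3

Posterior precision equals prior precision plus data precision: 1/σ_n² = 1/σ₀² + n/σ².
So 1/σ₀² = 1/11.0495 − 8/99.1 = 0.090502 − 0.080727 = 0.009775.
Hence σ₀² = 1/0.009775 ≈ 102.3.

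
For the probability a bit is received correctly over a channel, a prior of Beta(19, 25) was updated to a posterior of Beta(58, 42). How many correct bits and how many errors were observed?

39 correct bits and 17 errors

A Beta(α, β) prior with s successes and f failures in binomial data gives a Beta(α+s, β+f) posterior.
Match parameters: s=58−19=39, f=42−25=17.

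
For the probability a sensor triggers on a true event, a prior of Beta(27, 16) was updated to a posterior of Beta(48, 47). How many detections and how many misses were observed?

21 detections and 31 misses

Beta is conjugate to the binomial likelihood: posterior = Beta(a+s, b+f).
So s = 48 − 27 = 21 and f = 47 − 16 = 31.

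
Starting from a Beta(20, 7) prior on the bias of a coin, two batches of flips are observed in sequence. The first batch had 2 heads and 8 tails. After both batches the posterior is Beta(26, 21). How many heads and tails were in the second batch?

4 heads and 6 tails

Sequential conjugate updates are equivalent to a single update on the pooled data, so total successes = posterior α − prior α and total failures = posterior β − prior β.
Total across both batches: 26−20=6 heads, 21−7=14 tails.
Subtract the first batch: 6−2=4 heads and 14−8=6 tails.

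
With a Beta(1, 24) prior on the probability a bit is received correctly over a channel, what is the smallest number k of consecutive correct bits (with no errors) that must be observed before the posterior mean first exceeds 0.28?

k = 9

After k correct bits and 0 errors the posterior is Beta(1+k, 24), with mean (1+k)/(1+24+k).
Set (1+k)/(25+k) > 0.28 and solve: k > (0.28·25 − 1)/(1 − 0.28) = 8.333.
The smallest integer exceeding 8.333 is 9, and checking k=9: (10)/(34) = 0.2941 > 0.28.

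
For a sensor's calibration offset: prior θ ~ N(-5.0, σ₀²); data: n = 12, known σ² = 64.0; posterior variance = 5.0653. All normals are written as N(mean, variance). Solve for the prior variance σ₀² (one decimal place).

Posterior precision equals prior precision plus data precision: 1/σ_n² = 1/σ₀² + n/σ².
So 1/σ₀² = 1/5.0653 − 12/64.0 = 0.197422 − 0.187500 = 0.009922.
Hence σ₀² = 1/0.009922 ≈ 100.8.

σ₀² = 100.8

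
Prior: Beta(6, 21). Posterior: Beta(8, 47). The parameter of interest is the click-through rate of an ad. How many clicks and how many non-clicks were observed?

2 clicks and 26 non-clicks

A Beta(α, β) prior with s successes and f failures in binomial data gives a Beta(α+s, β+f) posterior.
So s = 8 − 6 = 2 and f = 47 − 21 = 26.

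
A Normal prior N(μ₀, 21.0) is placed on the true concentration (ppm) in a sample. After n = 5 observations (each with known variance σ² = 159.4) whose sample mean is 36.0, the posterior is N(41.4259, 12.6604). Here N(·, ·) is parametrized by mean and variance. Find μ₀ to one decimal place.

μ₀ = 45.0

The posterior mean is a precision-weighted average: μ_n = (τ₀μ₀ + τ_data·x̄)/(τ₀+τ_data), with τ₀=1/σ₀² and τ_data=n/σ².
Here τ₀ = 1/21.0 = 0.047619 and τ_data = 5/159.4 = 0.031368, so τ_n = 0.078987.
Rearranging for μ₀: μ₀ = (μ_n·τ_n − τ_data·x̄)/τ₀ = (41.4259·0.078987 − 0.031368·36.0) / 0.047619 = 2.142860/0.047619 ≈ 45.0.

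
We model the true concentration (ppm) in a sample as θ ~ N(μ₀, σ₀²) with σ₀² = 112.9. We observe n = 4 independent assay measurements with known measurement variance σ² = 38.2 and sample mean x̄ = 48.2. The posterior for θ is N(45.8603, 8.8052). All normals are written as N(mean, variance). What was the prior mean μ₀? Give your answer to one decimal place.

With known observation variance, the Normal–Normal posterior has precision τ_n = τ₀ + n/σ² and mean μ_n = (τ₀μ₀ + (n/σ²)x̄)/τ_n.
Here τ₀ = 1/112.9 = 0.008857 and τ_data = 4/38.2 = 0.104712, so τ_n = 0.113569.
Rearranging for μ₀: μ₀ = (μ_n·τ_n − τ_data·x̄)/τ₀ = (45.8603·0.113569 − 0.104712·48.2) / 0.008857 = 0.161190/0.008857 ≈ 18.2.

μ₀ = 18.2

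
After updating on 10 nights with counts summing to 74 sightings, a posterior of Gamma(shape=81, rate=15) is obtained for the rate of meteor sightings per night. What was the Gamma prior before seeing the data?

Gamma(shape=7, rate=5)

A Gamma(α, β) prior (rate parametrization) on a Poisson rate with n observations summing to S gives posterior Gamma(α+S, β+n).
So α = 81 − 74 = 7 and β = 15 − 10 = 5.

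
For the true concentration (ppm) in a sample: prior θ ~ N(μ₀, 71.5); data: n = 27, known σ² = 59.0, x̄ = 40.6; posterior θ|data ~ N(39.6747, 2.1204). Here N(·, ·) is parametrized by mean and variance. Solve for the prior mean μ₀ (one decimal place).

With known observation variance, the Normal–Normal posterior has precision τ_n = τ₀ + n/σ² and mean μ_n = (τ₀μ₀ + (n/σ²)x̄)/τ_n.
Here τ₀ = 1/71.5 = 0.013986 and τ_data = 27/59.0 = 0.457627, so τ_n = 0.471613.
Rearranging for μ₀: μ₀ = (μ_n·τ_n − τ_data·x̄)/τ₀ = (39.6747·0.471613 − 0.457627·40.6) / 0.013986 = 0.131448/0.013986 ≈ 9.4.

μ₀ = 9.4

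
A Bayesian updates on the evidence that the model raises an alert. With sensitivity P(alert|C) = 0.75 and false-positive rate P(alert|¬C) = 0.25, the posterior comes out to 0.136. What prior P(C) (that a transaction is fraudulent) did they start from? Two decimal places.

Bayes' rule in odds form gives O(C|E) = O(C)·[P(E|C)/P(E|¬C)], hence O(C) = O(C|E)/LR.
Posterior odds = 0.136/(1−0.136) = 0.1574. LR = 0.75/0.25 = 3.0000.
Prior odds = 0.1574/3.0000 = 0.0525, so P(C) = 0.0525/(1+0.0525) ≈ 0.05.

P(C) = 0.05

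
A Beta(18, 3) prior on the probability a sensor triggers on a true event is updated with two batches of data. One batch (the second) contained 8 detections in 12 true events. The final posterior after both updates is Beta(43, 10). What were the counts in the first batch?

Because Beta–binomial updating is additive in the counts, the combined data contributed (α_post−α_prior, β_post−β_prior) successes and failures.
Total across both batches: 43−18=25 detections, 10−3=7 misses.
Subtract the second batch: 25−8=17 detections and 7−4=3 misses.

17 detections and 3 misses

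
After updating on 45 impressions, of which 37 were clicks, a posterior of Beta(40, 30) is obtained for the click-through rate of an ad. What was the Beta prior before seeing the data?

Beta is conjugate to the binomial likelihood: posterior = Beta(a+s, b+f).
So a = 40 − 37 = 3 and b = 30 − 8 = 22.

Beta(3, 22)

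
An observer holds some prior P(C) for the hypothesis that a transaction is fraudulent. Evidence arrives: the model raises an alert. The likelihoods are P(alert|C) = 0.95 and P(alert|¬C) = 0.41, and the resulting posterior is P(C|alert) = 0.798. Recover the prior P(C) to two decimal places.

In odds form, posterior odds = prior odds × likelihood ratio, so prior odds = posterior odds ÷ LR.
Posterior odds = 0.798/(1−0.798) = 3.9505. LR = 0.95/0.41 = 2.3171.
Prior odds = 3.9505/2.3171 = 1.7049, so P(C) = 1.7049/(1+1.7049) ≈ 0.63.

P(C) = 0.63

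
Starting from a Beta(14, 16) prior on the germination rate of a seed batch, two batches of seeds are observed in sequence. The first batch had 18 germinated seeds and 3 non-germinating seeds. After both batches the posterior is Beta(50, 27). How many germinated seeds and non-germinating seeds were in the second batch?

Because Beta–binomial updating is additive in the counts, the combined data contributed (α_post−α_prior, β_post−β_prior) successes and failures.
Total across both batches: 50−14=36 germinated seeds, 27−16=11 non-germinating seeds.
Subtract the first batch: 36−18=18 germinated seeds and 11−3=8 non-germinating seeds.

18 germinated seeds and 8 non-germinating seeds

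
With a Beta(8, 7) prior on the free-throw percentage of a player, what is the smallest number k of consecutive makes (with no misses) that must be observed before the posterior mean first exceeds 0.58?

k = 2

After k makes and 0 misses the posterior is Beta(8+k, 7), with mean (8+k)/(8+7+k).
Set (8+k)/(15+k) > 0.58 and solve: k > (0.58·15 − 8)/(1 − 0.58) = 1.667.
The smallest integer exceeding 1.667 is 2.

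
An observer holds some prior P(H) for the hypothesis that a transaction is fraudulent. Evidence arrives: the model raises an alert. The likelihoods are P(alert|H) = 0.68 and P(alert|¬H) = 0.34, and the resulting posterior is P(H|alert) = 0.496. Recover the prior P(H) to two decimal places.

Bayes' rule in odds form gives O(H|E) = O(H)·[P(E|H)/P(E|¬H)], hence O(H) = O(H|E)/LR.
Posterior odds = 0.496/(1−0.496) = 0.9841. LR = 0.68/0.34 = 2.0000.
Prior odds = 0.9841/2.0000 = 0.4920, so P(H) = 0.4920/(1+0.4920) ≈ 0.33.

P(H) = 0.33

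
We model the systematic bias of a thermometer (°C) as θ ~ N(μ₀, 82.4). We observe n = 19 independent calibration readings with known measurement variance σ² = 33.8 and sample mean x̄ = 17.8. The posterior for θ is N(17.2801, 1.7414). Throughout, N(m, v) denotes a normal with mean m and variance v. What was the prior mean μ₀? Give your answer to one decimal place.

μ₀ = -6.8

With known observation variance, the Normal–Normal posterior has precision τ_n = τ₀ + n/σ² and mean μ_n = (τ₀μ₀ + (n/σ²)x̄)/τ_n.
Here τ₀ = 1/82.4 = 0.012136 and τ_data = 19/33.8 = 0.562130, so τ_n = 0.574266.
Rearranging for μ₀: μ₀ = (μ_n·τ_n − τ_data·x̄)/τ₀ = (17.2801·0.574266 − 0.562130·17.8) / 0.012136 = -0.082540/0.012136 ≈ -6.8.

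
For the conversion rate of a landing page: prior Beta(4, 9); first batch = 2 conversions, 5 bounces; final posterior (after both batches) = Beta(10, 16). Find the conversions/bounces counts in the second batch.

4 conversions and 2 bounces

Because Beta–binomial updating is additive in the counts, the combined data contributed (α_post−α_prior, β_post−β_prior) successes and failures.
Total across both batches: 10−4=6 conversions, 16−9=7 bounces.
Subtract the first batch: 6−2=4 conversions and 7−5=2 bounces.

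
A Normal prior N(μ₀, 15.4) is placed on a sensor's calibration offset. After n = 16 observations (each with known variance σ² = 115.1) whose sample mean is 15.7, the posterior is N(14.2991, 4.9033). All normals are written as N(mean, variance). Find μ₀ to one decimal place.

μ₀ = 11.3

With known observation variance, the Normal–Normal posterior has precision τ_n = τ₀ + n/σ² and mean μ_n = (τ₀μ₀ + (n/σ²)x̄)/τ_n.
Here τ₀ = 1/15.4 = 0.064935 and τ_data = 16/115.1 = 0.139010, so τ_n = 0.203945.
Rearranging for μ₀: μ₀ = (μ_n·τ_n − τ_data·x̄)/τ₀ = (14.2991·0.203945 − 0.139010·15.7) / 0.064935 = 0.733773/0.064935 ≈ 11.3.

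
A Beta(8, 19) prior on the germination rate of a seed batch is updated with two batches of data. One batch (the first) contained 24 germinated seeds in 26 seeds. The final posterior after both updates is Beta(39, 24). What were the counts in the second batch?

7 germinated seeds and 3 non-germinating seeds

Sequential conjugate updates are equivalent to a single update on the pooled data, so total successes = posterior α − prior α and total failures = posterior β − prior β.
Total across both batches: 39−8=31 germinated seeds, 24−19=5 non-germinating seeds.
Subtract the first batch: 31−24=7 germinated seeds and 5−2=3 non-germinating seeds.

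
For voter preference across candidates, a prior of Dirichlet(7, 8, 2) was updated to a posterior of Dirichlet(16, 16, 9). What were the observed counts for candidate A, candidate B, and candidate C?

For a Dirichlet(α) prior with multinomial counts c, the posterior is Dirichlet(α + c) componentwise.
Counts are posterior − prior componentwise: 16−7=9, 16−8=8, 9−2=7.

counts (9, 8, 7)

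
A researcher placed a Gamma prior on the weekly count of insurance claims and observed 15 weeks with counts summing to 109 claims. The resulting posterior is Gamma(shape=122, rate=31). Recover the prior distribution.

Gamma(shape=13, rate=16)

Gamma–Poisson conjugacy: posterior shape = α + Σxᵢ, posterior rate = β + n.
So α = 122 − 109 = 13 and β = 31 − 15 = 16.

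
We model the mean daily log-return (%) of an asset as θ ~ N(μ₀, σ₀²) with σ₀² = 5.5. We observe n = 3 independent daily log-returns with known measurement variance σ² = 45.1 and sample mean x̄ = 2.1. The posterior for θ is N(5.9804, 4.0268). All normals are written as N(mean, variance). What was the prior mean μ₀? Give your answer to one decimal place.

μ₀ = 7.4

The posterior mean is a precision-weighted average: μ_n = (τ₀μ₀ + τ_data·x̄)/(τ₀+τ_data), with τ₀=1/σ₀² and τ_data=n/σ².
Here τ₀ = 1/5.5 = 0.181818 and τ_data = 3/45.1 = 0.066519, so τ_n = 0.248337.
Rearranging for μ₀: μ₀ = (μ_n·τ_n − τ_data·x̄)/τ₀ = (5.9804·0.248337 − 0.066519·2.1) / 0.181818 = 1.345465/0.181818 ≈ 7.4.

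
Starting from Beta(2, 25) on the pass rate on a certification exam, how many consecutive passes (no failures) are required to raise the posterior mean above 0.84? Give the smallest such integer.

k = 130

After k passes and 0 failures the posterior is Beta(2+k, 25), with mean (2+k)/(2+25+k).
Set (2+k)/(27+k) > 0.84 and solve: k > (0.84·27 − 2)/(1 − 0.84) = 129.250.
The smallest integer exceeding 129.250 is 130.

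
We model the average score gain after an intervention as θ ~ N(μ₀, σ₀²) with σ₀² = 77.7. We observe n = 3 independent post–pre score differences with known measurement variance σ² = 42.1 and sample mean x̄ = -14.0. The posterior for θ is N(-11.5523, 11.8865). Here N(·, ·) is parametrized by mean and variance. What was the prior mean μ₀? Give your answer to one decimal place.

μ₀ = 2.0

The posterior mean is a precision-weighted average: μ_n = (τ₀μ₀ + τ_data·x̄)/(τ₀+τ_data), with τ₀=1/σ₀² and τ_data=n/σ².
Here τ₀ = 1/77.7 = 0.012870 and τ_data = 3/42.1 = 0.071259, so τ_n = 0.084129.
Rearranging for μ₀: μ₀ = (μ_n·τ_n − τ_data·x̄)/τ₀ = (-11.5523·0.084129 − 0.071259·-14.0) / 0.012870 = 0.025743/0.012870 ≈ 2.0.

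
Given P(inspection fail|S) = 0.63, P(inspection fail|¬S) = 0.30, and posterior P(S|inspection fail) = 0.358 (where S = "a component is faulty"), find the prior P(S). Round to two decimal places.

P(S) = 0.21

In odds form, posterior odds = prior odds × likelihood ratio, so prior odds = posterior odds ÷ LR.
Posterior odds = 0.358/(1−0.358) = 0.5576. LR = 0.63/0.30 = 2.1000.
Prior odds = 0.5576/2.1000 = 0.2655, so P(S) = 0.2655/(1+0.2655) ≈ 0.21.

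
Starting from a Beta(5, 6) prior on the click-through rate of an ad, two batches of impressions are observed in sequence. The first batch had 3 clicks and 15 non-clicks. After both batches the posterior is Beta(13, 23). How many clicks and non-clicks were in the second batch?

Because Beta–binomial updating is additive in the counts, the combined data contributed (α_post−α_prior, β_post−β_prior) successes and failures.
Total across both batches: 13−5=8 clicks, 23−6=17 non-clicks.
Subtract the first batch: 8−3=5 clicks and 17−15=2 non-clicks.

5 clicks and 2 non-clicks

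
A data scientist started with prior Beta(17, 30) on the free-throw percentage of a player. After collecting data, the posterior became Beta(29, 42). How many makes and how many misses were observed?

12 makes and 12 misses

A Beta(α, β) prior with s successes and f failures in binomial data gives a Beta(α+s, β+f) posterior.
Match parameters: s=29−17=12, f=42−30=12.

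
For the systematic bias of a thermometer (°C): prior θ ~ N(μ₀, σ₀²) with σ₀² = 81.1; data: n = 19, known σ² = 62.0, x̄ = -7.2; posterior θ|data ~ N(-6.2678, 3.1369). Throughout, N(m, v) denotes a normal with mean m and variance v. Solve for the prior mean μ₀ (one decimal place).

With known observation variance, the Normal–Normal posterior has precision τ_n = τ₀ + n/σ² and mean μ_n = (τ₀μ₀ + (n/σ²)x̄)/τ_n.
Here τ₀ = 1/81.1 = 0.012330 and τ_data = 19/62.0 = 0.306452, so τ_n = 0.318782.
Rearranging for μ₀: μ₀ = (μ_n·τ_n − τ_data·x̄)/τ₀ = (-6.2678·0.318782 − 0.306452·-7.2) / 0.012330 = 0.208393/0.012330 ≈ 16.9.

μ₀ = 16.9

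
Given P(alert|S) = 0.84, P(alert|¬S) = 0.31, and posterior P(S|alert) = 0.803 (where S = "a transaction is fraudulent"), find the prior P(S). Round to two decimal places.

Bayes' rule in odds form gives O(S|E) = O(S)·[P(E|S)/P(E|¬S)], hence O(S) = O(S|E)/LR.
Posterior odds = 0.803/(1−0.803) = 4.0761. LR = 0.84/0.31 = 2.7097.
Prior odds = 4.0761/2.7097 = 1.5043, so P(S) = 1.5043/(1+1.5043) ≈ 0.60.

P(S) = 0.60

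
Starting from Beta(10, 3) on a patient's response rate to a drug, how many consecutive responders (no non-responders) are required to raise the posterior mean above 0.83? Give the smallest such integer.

k = 5

After k responders and 0 non-responders the posterior is Beta(10+k, 3), with mean (10+k)/(10+3+k).
Set (10+k)/(13+k) > 0.83 and solve: k > (0.83·13 − 10)/(1 − 0.83) = 4.647.
The smallest integer exceeding 4.647 is 5.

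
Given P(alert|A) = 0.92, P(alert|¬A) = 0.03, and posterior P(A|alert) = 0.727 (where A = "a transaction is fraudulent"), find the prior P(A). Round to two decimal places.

P(A) = 0.08

Bayes' rule in odds form gives O(A|E) = O(A)·[P(E|A)/P(E|¬A)], hence O(A) = O(A|E)/LR.
Posterior odds = 0.727/(1−0.727) = 2.6630. LR = 0.92/0.03 = 30.6667.
Prior odds = 2.6630/30.6667 = 0.0868, so P(A) = 0.0868/(1+0.0868) ≈ 0.08.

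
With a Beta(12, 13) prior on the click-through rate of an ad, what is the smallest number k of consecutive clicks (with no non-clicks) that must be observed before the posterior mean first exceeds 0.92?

k = 138

After k clicks and 0 non-clicks the posterior is Beta(12+k, 13), with mean (12+k)/(12+13+k).
Set (12+k)/(25+k) > 0.92 and solve: k > (0.92·25 − 12)/(1 − 0.92) = 137.500.
The smallest integer exceeding 137.500 is 138, and checking k=138: (150)/(163) = 0.9202 > 0.92.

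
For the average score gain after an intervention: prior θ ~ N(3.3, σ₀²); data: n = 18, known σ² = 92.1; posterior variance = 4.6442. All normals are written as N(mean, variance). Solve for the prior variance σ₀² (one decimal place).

σ₀² = 50.3

For the Normal–Normal model with known σ², precisions add: τ_n = τ₀ + n/σ².
So 1/σ₀² = 1/4.6442 − 18/92.1 = 0.215322 − 0.195440 = 0.019882.
Hence σ₀² = 1/0.019882 ≈ 50.3.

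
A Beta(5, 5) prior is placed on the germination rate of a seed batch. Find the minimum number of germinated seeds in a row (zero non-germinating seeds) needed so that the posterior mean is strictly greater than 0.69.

After k germinated seeds and 0 non-germinating seeds the posterior is Beta(5+k, 5), with mean (5+k)/(5+5+k).
Set (5+k)/(10+k) > 0.69 and solve: k > (0.69·10 − 5)/(1 − 0.69) = 6.129.
The smallest integer exceeding 6.129 is 7, and checking k=7: (12)/(17) = 0.7059 > 0.69.

k = 7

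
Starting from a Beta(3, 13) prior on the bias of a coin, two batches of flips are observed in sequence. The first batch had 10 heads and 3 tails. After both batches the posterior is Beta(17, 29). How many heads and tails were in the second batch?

4 heads and 13 tails

Because Beta–binomial updating is additive in the counts, the combined data contributed (α_post−α_prior, β_post−β_prior) successes and failures.
Total across both batches: 17−3=14 heads, 29−13=16 tails.
Subtract the first batch: 14−10=4 heads and 16−3=13 tails.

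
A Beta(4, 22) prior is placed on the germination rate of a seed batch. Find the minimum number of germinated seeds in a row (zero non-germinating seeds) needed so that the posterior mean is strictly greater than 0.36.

k = 9

After k germinated seeds and 0 non-germinating seeds the posterior is Beta(4+k, 22), with mean (4+k)/(4+22+k).
Set (4+k)/(26+k) > 0.36 and solve: k > (0.36·26 − 4)/(1 − 0.36) = 8.375.
The smallest integer exceeding 8.375 is 9, and checking k=9: (13)/(35) = 0.3714 > 0.36.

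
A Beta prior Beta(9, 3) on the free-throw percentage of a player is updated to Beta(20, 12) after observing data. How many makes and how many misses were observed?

11 makes and 9 misses

Beta is conjugate to the binomial likelihood: posterior = Beta(a+s, b+f).
Match parameters: s=20−9=11, f=12−3=9.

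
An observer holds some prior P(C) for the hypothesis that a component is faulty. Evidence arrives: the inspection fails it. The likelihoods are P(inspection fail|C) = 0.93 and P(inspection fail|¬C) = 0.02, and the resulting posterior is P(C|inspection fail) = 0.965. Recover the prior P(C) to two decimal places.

P(C) = 0.37

In odds form, posterior odds = prior odds × likelihood ratio, so prior odds = posterior odds ÷ LR.
Posterior odds = 0.965/(1−0.965) = 27.5714. LR = 0.93/0.02 = 46.5000.
Prior odds = 27.5714/46.5000 = 0.5929, so P(C) = 0.5929/(1+0.5929) ≈ 0.37.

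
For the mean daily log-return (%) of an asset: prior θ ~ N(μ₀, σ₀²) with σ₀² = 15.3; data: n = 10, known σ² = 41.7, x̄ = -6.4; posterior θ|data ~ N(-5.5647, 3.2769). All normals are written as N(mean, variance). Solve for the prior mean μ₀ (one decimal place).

μ₀ = -2.5

With known observation variance, the Normal–Normal posterior has precision τ_n = τ₀ + n/σ² and mean μ_n = (τ₀μ₀ + (n/σ²)x̄)/τ_n.
Here τ₀ = 1/15.3 = 0.065359 and τ_data = 10/41.7 = 0.239808, so τ_n = 0.305167.
Rearranging for μ₀: μ₀ = (μ_n·τ_n − τ_data·x̄)/τ₀ = (-5.5647·0.305167 − 0.239808·-6.4) / 0.065359 = -0.163392/0.065359 ≈ -2.5.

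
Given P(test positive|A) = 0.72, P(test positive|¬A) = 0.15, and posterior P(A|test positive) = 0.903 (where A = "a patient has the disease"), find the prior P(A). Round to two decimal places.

Bayes' rule in odds form gives O(A|E) = O(A)·[P(E|A)/P(E|¬A)], hence O(A) = O(A|E)/LR.
Posterior odds = 0.903/(1−0.903) = 9.3093. LR = 0.72/0.15 = 4.8000.
Prior odds = 9.3093/4.8000 = 1.9394, so P(A) = 1.9394/(1+1.9394) ≈ 0.66.

P(A) = 0.66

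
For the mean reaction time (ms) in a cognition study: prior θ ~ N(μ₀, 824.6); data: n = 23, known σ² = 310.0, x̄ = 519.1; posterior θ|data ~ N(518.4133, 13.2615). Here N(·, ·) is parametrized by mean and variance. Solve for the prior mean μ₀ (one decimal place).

μ₀ = 476.4

The posterior mean is a precision-weighted average: μ_n = (τ₀μ₀ + τ_data·x̄)/(τ₀+τ_data), with τ₀=1/σ₀² and τ_data=n/σ².
Here τ₀ = 1/824.6 = 0.001213 and τ_data = 23/310.0 = 0.074194, so τ_n = 0.075407.
Rearranging for μ₀: μ₀ = (μ_n·τ_n − τ_data·x̄)/τ₀ = (518.4133·0.075407 − 0.074194·519.1) / 0.001213 = 0.577886/0.001213 ≈ 476.4.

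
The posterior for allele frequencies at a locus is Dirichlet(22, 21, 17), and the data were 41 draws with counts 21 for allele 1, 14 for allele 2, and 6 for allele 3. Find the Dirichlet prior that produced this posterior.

Dirichlet(1, 7, 11)

For a Dirichlet(α) prior with multinomial counts c, the posterior is Dirichlet(α + c) componentwise.
Subtract each count from the matching posterior parameter: 22−21=1, 21−14=7, 17−6=11.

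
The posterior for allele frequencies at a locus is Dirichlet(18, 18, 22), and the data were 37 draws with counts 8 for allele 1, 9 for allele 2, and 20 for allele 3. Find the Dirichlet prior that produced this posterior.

For a Dirichlet(α) prior with multinomial counts c, the posterior is Dirichlet(α + c) componentwise.
Subtract each count from the matching posterior parameter: 18−8=10, 18−9=9, 22−20=2.

Dirichlet(10, 9, 2)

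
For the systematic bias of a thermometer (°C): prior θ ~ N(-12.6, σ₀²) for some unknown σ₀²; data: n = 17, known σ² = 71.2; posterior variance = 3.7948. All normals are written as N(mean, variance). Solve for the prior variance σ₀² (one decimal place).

σ₀² = 40.4

Posterior precision equals prior precision plus data precision: 1/σ_n² = 1/σ₀² + n/σ².
So 1/σ₀² = 1/3.7948 − 17/71.2 = 0.263518 − 0.238764 = 0.024754.
Hence σ₀² = 1/0.024754 ≈ 40.4.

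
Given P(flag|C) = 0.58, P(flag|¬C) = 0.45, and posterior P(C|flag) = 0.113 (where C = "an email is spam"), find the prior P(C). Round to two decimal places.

P(C) = 0.09

Bayes' rule in odds form gives O(C|E) = O(C)·[P(E|C)/P(E|¬C)], hence O(C) = O(C|E)/LR.
Posterior odds = 0.113/(1−0.113) = 0.1274. LR = 0.58/0.45 = 1.2889.
Prior odds = 0.1274/1.2889 = 0.0988, so P(C) = 0.0988/(1+0.0988) ≈ 0.09.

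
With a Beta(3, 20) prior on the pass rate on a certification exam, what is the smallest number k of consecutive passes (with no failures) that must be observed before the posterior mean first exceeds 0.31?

After k passes and 0 failures the posterior is Beta(3+k, 20), with mean (3+k)/(3+20+k).
Set (3+k)/(23+k) > 0.31 and solve: k > (0.31·23 − 3)/(1 − 0.31) = 5.986.
The smallest integer exceeding 5.986 is 6, and checking k=6: (9)/(29) = 0.3103 > 0.31.

k = 6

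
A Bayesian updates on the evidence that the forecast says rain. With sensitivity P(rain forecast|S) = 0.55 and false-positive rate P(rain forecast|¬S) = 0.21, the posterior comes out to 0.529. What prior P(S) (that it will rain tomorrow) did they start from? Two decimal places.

In odds form, posterior odds = prior odds × likelihood ratio, so prior odds = posterior odds ÷ LR.
Posterior odds = 0.529/(1−0.529) = 1.1231. LR = 0.55/0.21 = 2.6190.
Prior odds = 1.1231/2.6190 = 0.4288, so P(S) = 0.4288/(1+0.4288) ≈ 0.30.

P(S) = 0.30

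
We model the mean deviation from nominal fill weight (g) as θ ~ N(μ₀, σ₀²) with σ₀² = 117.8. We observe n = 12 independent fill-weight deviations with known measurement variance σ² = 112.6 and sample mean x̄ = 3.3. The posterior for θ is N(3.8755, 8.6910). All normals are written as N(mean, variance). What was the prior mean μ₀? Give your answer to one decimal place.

μ₀ = 11.1

The posterior mean is a precision-weighted average: μ_n = (τ₀μ₀ + τ_data·x̄)/(τ₀+τ_data), with τ₀=1/σ₀² and τ_data=n/σ².
Here τ₀ = 1/117.8 = 0.008489 and τ_data = 12/112.6 = 0.106572, so τ_n = 0.115061.
Rearranging for μ₀: μ₀ = (μ_n·τ_n − τ_data·x̄)/τ₀ = (3.8755·0.115061 − 0.106572·3.3) / 0.008489 = 0.094231/0.008489 ≈ 11.1.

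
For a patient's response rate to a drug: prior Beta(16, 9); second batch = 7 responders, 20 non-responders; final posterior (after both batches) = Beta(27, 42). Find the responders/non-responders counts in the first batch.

Sequential conjugate updates are equivalent to a single update on the pooled data, so total successes = posterior α − prior α and total failures = posterior β − prior β.
Total across both batches: 27−16=11 responders, 42−9=33 non-responders.
Subtract the second batch: 11−7=4 responders and 33−20=13 non-responders.

4 responders and 13 non-responders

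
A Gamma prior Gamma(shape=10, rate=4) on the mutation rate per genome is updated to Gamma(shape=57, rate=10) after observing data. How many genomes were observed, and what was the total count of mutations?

A Gamma(α, β) prior (rate parametrization) on a Poisson rate with n observations summing to S gives posterior Gamma(α+S, β+n).
Matching: Σxᵢ = 57 − 10 = 47 and n = 10 − 4 = 6.

n = 6 genomes with total 47 mutations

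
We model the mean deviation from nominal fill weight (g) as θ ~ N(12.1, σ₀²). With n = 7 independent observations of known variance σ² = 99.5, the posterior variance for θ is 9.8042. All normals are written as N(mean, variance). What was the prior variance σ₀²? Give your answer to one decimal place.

Posterior precision equals prior precision plus data precision: 1/σ_n² = 1/σ₀² + n/σ².
So 1/σ₀² = 1/9.8042 − 7/99.5 = 0.101997 − 0.070352 = 0.031645.
Hence σ₀² = 1/0.031645 ≈ 31.6.

σ₀² = 31.6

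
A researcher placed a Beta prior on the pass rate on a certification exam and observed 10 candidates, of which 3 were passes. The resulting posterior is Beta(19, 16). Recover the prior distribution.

A Beta(α, β) prior with s successes and f failures in binomial data gives a Beta(α+s, β+f) posterior.
So α = 19 − 3 = 16 and β = 16 − 7 = 9.

Beta(16, 9)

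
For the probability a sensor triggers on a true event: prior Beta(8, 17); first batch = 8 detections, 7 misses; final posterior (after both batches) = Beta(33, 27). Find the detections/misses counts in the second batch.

Sequential conjugate updates are equivalent to a single update on the pooled data, so total successes = posterior α − prior α and total failures = posterior β − prior β.
Total across both batches: 33−8=25 detections, 27−17=10 misses.
Subtract the first batch: 25−8=17 detections and 10−7=3 misses.

17 detections and 3 misses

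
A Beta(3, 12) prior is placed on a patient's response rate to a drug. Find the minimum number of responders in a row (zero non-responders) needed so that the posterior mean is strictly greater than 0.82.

After k responders and 0 non-responders the posterior is Beta(3+k, 12), with mean (3+k)/(3+12+k).
Set (3+k)/(15+k) > 0.82 and solve: k > (0.82·15 − 3)/(1 − 0.82) = 51.667.
The smallest integer exceeding 51.667 is 52.

k = 52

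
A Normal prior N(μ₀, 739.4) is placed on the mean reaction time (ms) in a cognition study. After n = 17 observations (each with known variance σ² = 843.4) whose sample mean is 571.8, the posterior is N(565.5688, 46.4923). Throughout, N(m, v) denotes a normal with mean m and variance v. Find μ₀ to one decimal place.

With known observation variance, the Normal–Normal posterior has precision τ_n = τ₀ + n/σ² and mean μ_n = (τ₀μ₀ + (n/σ²)x̄)/τ_n.
Here τ₀ = 1/739.4 = 0.001352 and τ_data = 17/843.4 = 0.020157, so τ_n = 0.021509.
Rearranging for μ₀: μ₀ = (μ_n·τ_n − τ_data·x̄)/τ₀ = (565.5688·0.021509 − 0.020157·571.8) / 0.001352 = 0.639047/0.001352 ≈ 472.7.

μ₀ = 472.7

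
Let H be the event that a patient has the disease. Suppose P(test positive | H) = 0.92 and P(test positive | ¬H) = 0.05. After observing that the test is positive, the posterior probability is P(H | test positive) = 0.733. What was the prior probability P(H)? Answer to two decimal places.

Bayes' rule in odds form gives O(H|E) = O(H)·[P(E|H)/P(E|¬H)], hence O(H) = O(H|E)/LR.
Posterior odds = 0.733/(1−0.733) = 2.7453. LR = 0.92/0.05 = 18.4000.
Prior odds = 2.7453/18.4000 = 0.1492, so P(H) = 0.1492/(1+0.1492) ≈ 0.13.

P(H) = 0.13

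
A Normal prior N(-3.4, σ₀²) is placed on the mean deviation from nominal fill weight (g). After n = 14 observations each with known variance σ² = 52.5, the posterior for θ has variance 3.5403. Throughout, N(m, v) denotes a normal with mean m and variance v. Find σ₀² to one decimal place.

For the Normal–Normal model with known σ², precisions add: τ_n = τ₀ + n/σ².
So 1/σ₀² = 1/3.5403 − 14/52.5 = 0.282462 − 0.266667 = 0.015795.
Hence σ₀² = 1/0.015795 ≈ 63.3.

σ₀² = 63.3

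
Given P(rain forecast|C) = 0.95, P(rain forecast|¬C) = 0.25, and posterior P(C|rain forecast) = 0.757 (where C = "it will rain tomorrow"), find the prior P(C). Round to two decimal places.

In odds form, posterior odds = prior odds × likelihood ratio, so prior odds = posterior odds ÷ LR.
Posterior odds = 0.757/(1−0.757) = 3.1152. LR = 0.95/0.25 = 3.8000.
Prior odds = 3.1152/3.8000 = 0.8198, so P(C) = 0.8198/(1+0.8198) ≈ 0.45.

P(C) = 0.45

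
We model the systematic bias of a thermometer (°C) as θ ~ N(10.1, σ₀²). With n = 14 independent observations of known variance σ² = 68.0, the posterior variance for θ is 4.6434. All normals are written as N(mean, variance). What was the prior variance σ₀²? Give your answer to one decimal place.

σ₀² = 105.5

Posterior precision equals prior precision plus data precision: 1/σ_n² = 1/σ₀² + n/σ².
So 1/σ₀² = 1/4.6434 − 14/68.0 = 0.215359 − 0.205882 = 0.009477.
Hence σ₀² = 1/0.009477 ≈ 105.5.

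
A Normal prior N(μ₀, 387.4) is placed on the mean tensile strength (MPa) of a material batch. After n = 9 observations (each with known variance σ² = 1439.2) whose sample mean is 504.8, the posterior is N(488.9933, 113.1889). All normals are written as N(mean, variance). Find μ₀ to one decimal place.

The posterior mean is a precision-weighted average: μ_n = (τ₀μ₀ + τ_data·x̄)/(τ₀+τ_data), with τ₀=1/σ₀² and τ_data=n/σ².
Here τ₀ = 1/387.4 = 0.002581 and τ_data = 9/1439.2 = 0.006253, so τ_n = 0.008834.
Rearranging for μ₀: μ₀ = (μ_n·τ_n − τ_data·x̄)/τ₀ = (488.9933·0.008834 − 0.006253·504.8) / 0.002581 = 1.163252/0.002581 ≈ 450.7.

μ₀ = 450.7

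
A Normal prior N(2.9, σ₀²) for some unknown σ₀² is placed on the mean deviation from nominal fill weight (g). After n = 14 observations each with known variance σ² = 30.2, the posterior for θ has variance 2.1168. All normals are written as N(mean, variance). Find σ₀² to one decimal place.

For the Normal–Normal model with known σ², precisions add: τ_n = τ₀ + n/σ².
So 1/σ₀² = 1/2.1168 − 14/30.2 = 0.472411 − 0.463576 = 0.008835.
Hence σ₀² = 1/0.008835 ≈ 113.2.

σ₀² = 113.2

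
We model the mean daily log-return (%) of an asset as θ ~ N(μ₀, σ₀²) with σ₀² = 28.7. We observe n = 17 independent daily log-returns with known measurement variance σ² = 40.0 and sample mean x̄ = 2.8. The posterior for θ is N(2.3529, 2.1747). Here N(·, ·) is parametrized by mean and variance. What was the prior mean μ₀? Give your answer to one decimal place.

μ₀ = -3.1

The posterior mean is a precision-weighted average: μ_n = (τ₀μ₀ + τ_data·x̄)/(τ₀+τ_data), with τ₀=1/σ₀² and τ_data=n/σ².
Here τ₀ = 1/28.7 = 0.034843 and τ_data = 17/40.0 = 0.425000, so τ_n = 0.459843.
Rearranging for μ₀: μ₀ = (μ_n·τ_n − τ_data·x̄)/τ₀ = (2.3529·0.459843 − 0.425000·2.8) / 0.034843 = -0.108035/0.034843 ≈ -3.1.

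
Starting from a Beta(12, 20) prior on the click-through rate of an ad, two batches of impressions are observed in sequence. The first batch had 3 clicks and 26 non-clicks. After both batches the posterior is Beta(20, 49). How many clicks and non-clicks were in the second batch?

Because Beta–binomial updating is additive in the counts, the combined data contributed (α_post−α_prior, β_post−β_prior) successes and failures.
Total across both batches: 20−12=8 clicks, 49−20=29 non-clicks.
Subtract the first batch: 8−3=5 clicks and 29−26=3 non-clicks.

5 clicks and 3 non-clicks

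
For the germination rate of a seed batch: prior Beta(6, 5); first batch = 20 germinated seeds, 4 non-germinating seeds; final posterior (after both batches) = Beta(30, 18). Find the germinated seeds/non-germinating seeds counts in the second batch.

4 germinated seeds and 9 non-germinating seeds

Because Beta–binomial updating is additive in the counts, the combined data contributed (α_post−α_prior, β_post−β_prior) successes and failures.
Total across both batches: 30−6=24 germinated seeds, 18−5=13 non-germinating seeds.
Subtract the first batch: 24−20=4 germinated seeds and 13−4=9 non-germinating seeds.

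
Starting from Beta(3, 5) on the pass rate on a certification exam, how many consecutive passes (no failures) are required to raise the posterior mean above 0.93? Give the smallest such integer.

After k passes and 0 failures the posterior is Beta(3+k, 5), with mean (3+k)/(3+5+k).
Set (3+k)/(8+k) > 0.93 and solve: k > (0.93·8 − 3)/(1 − 0.93) = 63.429.
The smallest integer exceeding 63.429 is 64.

k = 64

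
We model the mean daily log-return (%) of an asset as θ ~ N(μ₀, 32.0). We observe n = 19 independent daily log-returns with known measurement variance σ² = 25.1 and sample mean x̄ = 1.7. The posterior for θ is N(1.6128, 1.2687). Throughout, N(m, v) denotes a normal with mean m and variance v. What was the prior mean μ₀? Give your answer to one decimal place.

μ₀ = -0.5

With known observation variance, the Normal–Normal posterior has precision τ_n = τ₀ + n/σ² and mean μ_n = (τ₀μ₀ + (n/σ²)x̄)/τ_n.
Here τ₀ = 1/32.0 = 0.031250 and τ_data = 19/25.1 = 0.756972, so τ_n = 0.788222.
Rearranging for μ₀: μ₀ = (μ_n·τ_n − τ_data·x̄)/τ₀ = (1.6128·0.788222 − 0.756972·1.7) / 0.031250 = -0.015608/0.031250 ≈ -0.5.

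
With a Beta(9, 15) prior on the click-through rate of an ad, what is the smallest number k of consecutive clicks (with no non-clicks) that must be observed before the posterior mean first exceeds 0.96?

k = 352

After k clicks and 0 non-clicks the posterior is Beta(9+k, 15), with mean (9+k)/(9+15+k).
Set (9+k)/(24+k) > 0.96 and solve: k > (0.96·24 − 9)/(1 − 0.96) = 351.000.
The smallest integer exceeding 351.000 is 352, and checking k=352: (361)/(376) = 0.9601 > 0.96.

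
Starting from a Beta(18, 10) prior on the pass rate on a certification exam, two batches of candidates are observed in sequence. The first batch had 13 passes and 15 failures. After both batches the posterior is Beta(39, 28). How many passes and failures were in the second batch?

Because Beta–binomial updating is additive in the counts, the combined data contributed (α_post−α_prior, β_post−β_prior) successes and failures.
Total across both batches: 39−18=21 passes, 28−10=18 failures.
Subtract the first batch: 21−13=8 passes and 18−15=3 failures.

8 passes and 3 failures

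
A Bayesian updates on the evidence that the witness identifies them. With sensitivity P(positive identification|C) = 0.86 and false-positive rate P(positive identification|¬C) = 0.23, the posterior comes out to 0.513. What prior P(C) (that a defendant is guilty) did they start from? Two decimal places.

P(C) = 0.22

Bayes' rule in odds form gives O(C|E) = O(C)·[P(E|C)/P(E|¬C)], hence O(C) = O(C|E)/LR.
Posterior odds = 0.513/(1−0.513) = 1.0534. LR = 0.86/0.23 = 3.7391.
Prior odds = 1.0534/3.7391 = 0.2817, so P(C) = 0.2817/(1+0.2817) ≈ 0.22.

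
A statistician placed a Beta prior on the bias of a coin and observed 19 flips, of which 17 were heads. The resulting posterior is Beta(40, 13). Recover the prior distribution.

Beta(23, 11)

Under Beta–binomial conjugacy the posterior parameters are (α+s, β+f).
So α = 40 − 17 = 23 and β = 13 − 2 = 11.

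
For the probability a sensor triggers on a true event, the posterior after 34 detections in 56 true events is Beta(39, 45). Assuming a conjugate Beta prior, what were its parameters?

Beta(5, 23)

A Beta(a, b) prior with s successes and f failures in binomial data gives a Beta(a+s, b+f) posterior.
Subtract the data counts: 39−34=5, 45−22=23.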